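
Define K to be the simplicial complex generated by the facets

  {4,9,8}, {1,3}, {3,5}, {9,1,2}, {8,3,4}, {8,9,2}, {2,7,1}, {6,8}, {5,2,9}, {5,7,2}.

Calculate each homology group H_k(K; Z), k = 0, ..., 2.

Fix the vertex order 1 < 2 < 3 < 4 < 5 < 6 < 7 < 8 < 9 and write every simplex with vertices in increasing order. Then dim K = 2 and the simplices of K are:

  0-simplices (9): [1], [2], [3], [4], [5], [6], [7], [8], [9]
  1-simplices (17): [1,2], [1,3], [1,7], [1,9], [2,5], [2,7], [2,8], [2,9], [3,4], [3,5], [3,8], [4,8], [4,9], [5,7], [5,9], [6,8], [8,9]
  2-simplices (7): [1,2,7], [1,2,9], [2,5,7], [2,5,9], [2,8,9], [3,4,8], [4,8,9]

giving chain groups C_0 ≅ Z^9, C_1 ≅ Z^17, C_2 ≅ Z^7.

The boundary map ∂_1: C_1 → C_0 maps an edge to its endpoints' difference, ∂[p,q] = q − p.
This gives a 9×17 integer matrix of rank 8; reducing to Smith normal form yields diagonal entries (1,1,1,1,1,1,1,1).

The boundary map ∂_2: C_2 → C_1 sends each 2-simplex [p,q,r] to [q,r] − [p,r] + [p,q]. For instance
  ∂[1,2,7] = [2,7] − [1,7] + [1,2],
  ∂[2,5,7] = [5,7] − [2,7] + [2,5].
The resulting 17×7 matrix has rank 7, and its Smith normal form has invariant factors (1,1,1,1,1,1,1).

Now H_k = ker ∂_k / im ∂_{k+1}, so:

  H_0: rank C_0 − rank ∂_1 = 9 − 8 = 1, and the invariant factors of ∂_1 are all 1, so H_0 = Z.
  H_1: rank ker ∂_1 − rank ∂_2 = (17 − 8) − 7 = 2, and the invariant factors of ∂_2 are all 1, so H_1 = Z^2.
  H_2: rank ker ∂_2 − rank ∂_3 = (7 − 7) − 0 = 0, and there is no ∂_3, so H_2 = 0.

H_0 = Z,  H_1 = Z^2,  H_2 = 0.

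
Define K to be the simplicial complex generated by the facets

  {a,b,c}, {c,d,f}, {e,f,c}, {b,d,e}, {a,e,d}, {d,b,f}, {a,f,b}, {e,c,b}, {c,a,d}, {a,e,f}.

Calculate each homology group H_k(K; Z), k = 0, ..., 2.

H_0 ≅ Z,  H_1 ≅ Z/2,  H_2 = 0.

K has 6 vertices, 15 edges, 10 triangles.
rank ∂_0 = 0, rank ∂_1 = 5 ⇒ b_0 = 6 − 0 − 5 = 1; all invariant factors of ∂_1 are 1 so no torsion. So H_0 ≅ Z.
rank ∂_1 = 5, rank ∂_2 = 10 ⇒ b_1 = 15 − 5 − 10 = 0; ∂_2 has invariant factor(s) [2] giving torsion. So H_1 ≅ Z/2.
rank ∂_2 = 10, rank ∂_3 = 0 ⇒ b_2 = 10 − 10 − 0 = 0. So H_2 ≅ 0.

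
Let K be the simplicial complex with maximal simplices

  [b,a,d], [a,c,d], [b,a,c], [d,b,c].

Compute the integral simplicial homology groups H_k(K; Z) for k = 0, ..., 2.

Take the total order a < b < c < d on the vertex set. Then K (dimension 2) consists of the simplices:

  0-simplices (4): a, b, c, d
  1-simplices (6): ab, ac, ad, bc, bd, cd
  2-simplices (4): abc, abd, acd, bcd

so the chain groups are C_0 ≅ Z^4, C_1 ≅ Z^6, C_2 ≅ Z^4.

The boundary map ∂_1: C_1 → C_0 maps an edge to its endpoints' difference, ∂[p,q] = q − p.
As a 4×6 matrix over Z this has rank 3, with invariant factors (1,1,1).

Boundary ∂_2: C_2 → C_1 acts by ∂[p,q,r] = [q,r] − [p,r] + [p,q]. For instance
  ∂abc = bc − ac + ab,
  ∂abd = bd − ad + ab.
As a 6×4 matrix over Z this has rank 3, with invariant factors (1,1,1).

From H_k ≅ ker(∂_k) / im(∂_{k+1}) we obtain:

  H_0: rank C_0 − rank ∂_1 = 4 − 3 = 1, and the invariant factors of ∂_1 are all 1, so H_0 ≅ Z.
  H_1: rank ker ∂_1 − rank ∂_2 = (6 − 3) − 3 = 0, and the invariant factors of ∂_2 are all 1, so H_1 ≅ 0.
  H_2: rank ker ∂_2 − rank ∂_3 = (4 − 3) − 0 = 1, and there is no ∂_3, so H_2 ≅ Z.

(K is a triangulation of the 2-sphere S^2.)

H_0 = Z,  H_1 = 0,  H_2 = Z.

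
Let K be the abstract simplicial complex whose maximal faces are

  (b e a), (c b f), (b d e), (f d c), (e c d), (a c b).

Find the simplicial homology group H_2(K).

Take the total order a < b < c < d < e < f on the vertex set. Then K (dimension 2) consists of the simplices:

  0-simplices (6): a, b, c, d, e, f
  1-simplices (12): ab, ac, ae, bc, bd, be, bf, cd, ce, cf, de, df
  2-simplices (6): abc, abe, bcf, bde, cde, cdf

Hence C_0 ≅ Z^6, C_1 ≅ Z^12, C_2 ≅ Z^6.

∂_1: C_1 → C_0 maps an edge to its endpoints' difference, ∂[p,q] = q − p. For instance
  ∂cd = d − c.
As a 6×12 matrix over Z this has rank 5, with invariant factors (1,1,1,1,1).

Boundary ∂_2: C_2 → C_1 sends each 2-simplex [p,q,r] to [q,r] − [p,r] + [p,q]. For instance
  ∂abc = bc − ac + ab,
  ∂abe = be − ae + ab.
This gives a 12×6 integer matrix of rank 6; reducing to Smith normal form yields diagonal entries (1,1,1,1,1,1).

Now H_k = ker ∂_k / im ∂_{k+1}, so:

  H_2: rank ker ∂_2 − rank ∂_3 = (6 − 6) − 0 = 0, and there is no ∂_3, so H_2 = 0.

H_2 = 0.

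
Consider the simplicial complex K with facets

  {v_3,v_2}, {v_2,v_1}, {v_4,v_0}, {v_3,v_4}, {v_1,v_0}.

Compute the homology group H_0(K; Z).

Take the total order v_0 < v_1 < v_2 < v_3 < v_4 on the vertex set. Then K (dimension 1) consists of the simplices:

  0-simplices (5): [v_0], [v_1], [v_2], [v_3], [v_4]
  1-simplices (5): [v_0,v_1], [v_0,v_4], [v_1,v_2], [v_2,v_3], [v_3,v_4]

so the chain groups are C_0 ≅ Z^5, C_1 ≅ Z^5.

∂_1: C_1 → C_0 sends each edge [p,q] (with p < q) to q − p. For instance
  ∂[v_2,v_3] = [v_3] − [v_2].
The resulting 5×5 matrix has rank 4, and its Smith normal form has invariant factors (1,1,1,1).

Reading off H_k = ker ∂_k / im ∂_{k+1}:

  H_0: rank C_0 − rank ∂_1 = 5 − 4 = 1, and the invariant factors of ∂_1 are all 1, so H_0 ≅ Z.

H_0 ≅ Z.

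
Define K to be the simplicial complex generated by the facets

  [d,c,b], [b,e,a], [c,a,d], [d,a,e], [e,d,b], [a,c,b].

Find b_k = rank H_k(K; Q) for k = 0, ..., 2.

b_0 = 1, b_1 = 0, b_2 = 1.

Order the vertices as a < b < c < d < e. Listing each simplex with vertices in this order, K has dimension 2 with simplices:

  0-simplices (5): a, b, c, d, e
  1-simplices (9): ab, ac, ad, ae, bc, bd, be, cd, de
  2-simplices (6): abc, abe, acd, ade, bcd, bde

giving chain groups C_0 ≅ Z^5, C_1 ≅ Z^9, C_2 ≅ Z^6.

Boundary ∂_1: C_1 → C_0 is given by ∂[p,q] = [q] − [p].
The 5×9 boundary matrix has rank 4 and Smith normal form diag(1,1,1,1).

∂_2: C_2 → C_1 sends each 2-simplex [p,q,r] to [q,r] − [p,r] + [p,q]. For instance
  ∂acd = cd − ad + ac,
  ∂bde = de − be + bd.
This gives a 9×6 integer matrix of rank 5; reducing to Smith normal form yields diagonal entries (1,1,1,1,1).

Now H_k = ker ∂_k / im ∂_{k+1}, so:

  H_0: rank C_0 − rank ∂_1 = 5 − 4 = 1, and the invariant factors of ∂_1 are all 1, so H_0 ≅ Z.
  H_1: rank ker ∂_1 − rank ∂_2 = (9 − 4) − 5 = 0, and the invariant factors of ∂_2 are all 1, so H_1 ≅ 0.
  H_2: rank ker ∂_2 − rank ∂_3 = (6 − 5) − 0 = 1, and there is no ∂_3, so H_2 ≅ Z.

(K is a triangulation of the 2-sphere S^2.)

Hence the Betti numbers are b_0 = 1, b_1 = 0, b_2 = 1.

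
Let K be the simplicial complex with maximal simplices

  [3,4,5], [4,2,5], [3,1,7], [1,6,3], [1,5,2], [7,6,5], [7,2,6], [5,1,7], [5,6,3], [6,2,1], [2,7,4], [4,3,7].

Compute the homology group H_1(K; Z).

H_1 ≅ Z/2Z.

We work with the vertex ordering 1 < 2 < 3 < 4 < 5 < 6 < 7. The simplices of K, each written with vertices in increasing order, are:

  0-simplices (7): [1], [2], [3], [4], [5], [6], [7]
  1-simplices (18): [1,2], [1,3], [1,5], [1,6], [1,7], [2,4], [2,5], [2,6], [2,7], [3,4], [3,5], [3,6], [3,7], [4,5], [4,7], [5,6], [5,7], [6,7]
  2-simplices (12): [1,2,5], [1,2,6], [1,3,6], [1,3,7], [1,5,7], [2,4,5], [2,4,7], [2,6,7], [3,4,5], [3,4,7], [3,5,6], [5,6,7]

giving chain groups C_0 ≅ Z^7, C_1 ≅ Z^18, C_2 ≅ Z^12.

Boundary ∂_1: C_1 → C_0 sends each edge [p,q] (with p < q) to q − p.
As a 7×18 matrix over Z this has rank 6, with invariant factors (1,1,1,1,1,1).

The boundary map ∂_2: C_2 → C_1 sends each 2-simplex [p,q,r] to [q,r] − [p,r] + [p,q]. For instance
  ∂[3,4,5] = [4,5] − [3,5] + [3,4],
  ∂[3,4,7] = [4,7] − [3,7] + [3,4].
As a 18×12 matrix over Z this has rank 12, with invariant factors (1,1,1,1,1,1,1,1,1,1,1,2).

From H_k ≅ ker(∂_k) / im(∂_{k+1}) we obtain:

  H_1: rank ker ∂_1 − rank ∂_2 = (18 − 6) − 12 = 0, and ∂_2 has invariant factor 2 > 1, so H_1 = Z/2Z.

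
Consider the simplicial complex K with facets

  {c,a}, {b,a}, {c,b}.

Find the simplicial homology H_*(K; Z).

H_0 = Z,  H_1 = Z.

Take the total order a < b < c on the vertex set. Then K (dimension 1) consists of the simplices:

  0-simplices (3): a, b, c
  1-simplices (3): ab, ac, bc

Hence C_0 ≅ Z^3, C_1 ≅ Z^3.

∂_1: C_1 → C_0 sends each edge [p,q] (with p < q) to q − p.
The resulting 3×3 matrix has rank 2, and its Smith normal form has invariant factors (1,1).

From H_k ≅ ker(∂_k) / im(∂_{k+1}) we obtain:

  H_0: rank C_0 − rank ∂_1 = 3 − 2 = 1, and the invariant factors of ∂_1 are all 1, so H_0 = Z.
  H_1: rank ker ∂_1 − rank ∂_2 = (3 − 2) − 0 = 1, and there is no ∂_2, so H_1 = Z.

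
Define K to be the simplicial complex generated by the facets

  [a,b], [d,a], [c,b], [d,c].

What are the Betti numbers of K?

Take the total order a < b < c < d on the vertex set. Then K (dimension 1) consists of the simplices:

  0-simplices (4): a, b, c, d
  1-simplices (4): ab, ad, bc, cd

giving chain groups C_0 ≅ Z^4, C_1 ≅ Z^4.

∂_1: C_1 → C_0 is given by ∂[p,q] = [q] − [p]. For instance
  ∂ad = d − a.
The 4×4 boundary matrix has rank 3 and Smith normal form diag(1,1,1).

Now H_k = ker ∂_k / im ∂_{k+1}, so:

  H_0: rank C_0 − rank ∂_1 = 4 − 3 = 1, and the invariant factors of ∂_1 are all 1, so H_0 ≅ Z.
  H_1: rank ker ∂_1 − rank ∂_2 = (4 − 3) − 0 = 1, and there is no ∂_2, so H_1 ≅ Z.

As a check, the Euler characteristic is 4 − 4 = 0, which agrees with 1 − 1 = 0.
(K is a triangulation of the circle S^1.)

Hence the Betti numbers are b_0 = 1, b_1 = 1.

b_0 = 1, b_1 = 1.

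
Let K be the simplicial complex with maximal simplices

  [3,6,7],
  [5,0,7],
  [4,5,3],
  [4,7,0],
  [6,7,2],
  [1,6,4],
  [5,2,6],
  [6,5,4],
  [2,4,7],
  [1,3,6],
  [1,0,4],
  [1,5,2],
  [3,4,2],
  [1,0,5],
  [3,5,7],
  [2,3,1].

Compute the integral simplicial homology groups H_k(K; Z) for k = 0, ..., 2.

Fix the vertex order 0 < 1 < 2 < 3 < 4 < 5 < 6 < 7 and write every simplex with vertices in increasing order. Then dim K = 2 and the simplices of K are:

  0-simplices (8): [0], [1], [2], [3], [4], [5], [6], [7]
  1-simplices (24): (24 of them)
  2-simplices (16): [0,1,4], [0,1,5], [0,4,7], [0,5,7], [1,2,3], [1,2,5], [1,3,6], [1,4,6], [2,3,4], [2,4,7], [2,5,6], [2,6,7], [3,4,5], [3,5,7], [3,6,7], [4,5,6]

so the chain groups are C_0 ≅ Z^8, C_1 ≅ Z^24, C_2 ≅ Z^16.

Boundary ∂_1: C_1 → C_0 sends each edge [p,q] (with p < q) to q − p.
The resulting 8×24 matrix has rank 7, and its Smith normal form has invariant factors (1,1,1,1,1,1,1).

The boundary map ∂_2: C_2 → C_1 acts by ∂[p,q,r] = [q,r] − [p,r] + [p,q]. For instance
  ∂[2,3,4] = [3,4] − [2,4] + [2,3],
  ∂[0,4,7] = [4,7] − [0,7] + [0,4].
This gives a 24×16 integer matrix of rank 15; reducing to Smith normal form yields diagonal entries (1,1,1,1,1,1,1,1,1,1,1,1,1,1,1).

Computing H_k = (kernel of ∂_k) / (image of ∂_{k+1}):

  H_0: rank C_0 − rank ∂_1 = 8 − 7 = 1, and the invariant factors of ∂_1 are all 1, so H_0 ≅ Z.
  H_1: rank ker ∂_1 − rank ∂_2 = (24 − 7) − 15 = 2, and the invariant factors of ∂_2 are all 1, so H_1 ≅ Z^2.
  H_2: rank ker ∂_2 − rank ∂_3 = (16 − 15) − 0 = 1, and there is no ∂_3, so H_2 ≅ Z.

H_0 = Z,  H_1 = Z^2,  H_2 = Z.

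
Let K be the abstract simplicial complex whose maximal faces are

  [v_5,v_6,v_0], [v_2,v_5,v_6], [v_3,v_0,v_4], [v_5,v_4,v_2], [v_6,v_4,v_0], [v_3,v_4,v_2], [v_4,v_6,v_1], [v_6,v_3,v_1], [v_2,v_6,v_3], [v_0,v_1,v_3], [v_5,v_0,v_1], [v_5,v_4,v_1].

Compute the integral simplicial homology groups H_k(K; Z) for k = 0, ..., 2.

H_0 = Z,  H_1 = Z/2Z,  H_2 = 0.

Take the total order v_0 < v_1 < v_2 < v_3 < v_4 < v_5 < v_6 on the vertex set. Then K (dimension 2) consists of the simplices:

  0-simplices (7): [v_0], [v_1], [v_2], [v_3], [v_4], [v_5], [v_6]
  1-simplices (18): (18 of them)
  2-simplices (12): (12 of them)

Hence C_0 ≅ Z^7, C_1 ≅ Z^18, C_2 ≅ Z^12.

Boundary ∂_1: C_1 → C_0 maps an edge to its endpoints' difference, ∂[p,q] = q − p.
As a 7×18 matrix over Z this has rank 6, with invariant factors (1,1,1,1,1,1).

The boundary map ∂_2: C_2 → C_1 sends each 2-simplex [p,q,r] to [q,r] − [p,r] + [p,q]. For instance
  ∂[v_0,v_1,v_3] = [v_1,v_3] − [v_0,v_3] + [v_0,v_1],
  ∂[v_2,v_5,v_6] = [v_5,v_6] − [v_2,v_6] + [v_2,v_5].
As a 18×12 matrix over Z this has rank 12, with invariant factors (1,1,1,1,1,1,1,1,1,1,1,2).

Now H_k = ker ∂_k / im ∂_{k+1}, so:

  H_0: rank C_0 − rank ∂_1 = 7 − 6 = 1, and the invariant factors of ∂_1 are all 1, so H_0 = Z.
  H_1: rank ker ∂_1 − rank ∂_2 = (18 − 6) − 12 = 0, and ∂_2 has invariant factor 2 > 1, so H_1 = Z/2Z.
  H_2: rank ker ∂_2 − rank ∂_3 = (12 − 12) − 0 = 0, and there is no ∂_3, so H_2 = 0.

As a check, the Euler characteristic is 7 − 18 + 12 = 1, which agrees with 1 − 0 + 0 = 1.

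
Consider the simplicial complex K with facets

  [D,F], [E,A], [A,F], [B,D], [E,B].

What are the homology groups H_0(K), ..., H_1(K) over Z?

We work with the vertex ordering A < B < D < E < F. The simplices of K, each written with vertices in increasing order, are:

  0-simplices (5): A, B, D, E, F
  1-simplices (5): AE, AF, BD, BE, DF

giving chain groups C_0 ≅ Z^5, C_1 ≅ Z^5.

The boundary map ∂_1: C_1 → C_0 maps an edge to its endpoints' difference, ∂[p,q] = q − p. For instance
  ∂BD = D − B.
The 5×5 boundary matrix has rank 4 and Smith normal form diag(1,1,1,1).

From H_k ≅ ker(∂_k) / im(∂_{k+1}) we obtain:

  H_0: rank C_0 − rank ∂_1 = 5 − 4 = 1, and the invariant factors of ∂_1 are all 1, so H_0 ≅ Z.
  H_1: rank ker ∂_1 − rank ∂_2 = (5 − 4) − 0 = 1, and there is no ∂_2, so H_1 ≅ Z.

H_0 ≅ Z,  H_1 ≅ Z.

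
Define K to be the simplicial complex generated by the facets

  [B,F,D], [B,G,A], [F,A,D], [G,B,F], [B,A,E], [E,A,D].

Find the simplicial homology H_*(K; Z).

Take the total order A < B < D < E < F < G on the vertex set. Then K (dimension 2) consists of the simplices:

  0-simplices (6): A, B, D, E, F, G
  1-simplices (12): AB, AD, AE, AF, AG, BD, BE, BF, BG, DE, DF, FG
  2-simplices (6): ABE, ABG, ADE, ADF, BDF, BFG

Hence C_0 ≅ Z^6, C_1 ≅ Z^12, C_2 ≅ Z^6.

The boundary map ∂_1: C_1 → C_0 sends each edge [p,q] (with p < q) to q − p. For instance
  ∂AD = D − A.
The resulting 6×12 matrix has rank 5, and its Smith normal form has invariant factors (1,1,1,1,1).

Boundary ∂_2: C_2 → C_1 sends each 2-simplex [p,q,r] to [q,r] − [p,r] + [p,q]. For instance
  ∂ADE = DE − AE + AD,
  ∂ABG = BG − AG + AB.
The resulting 12×6 matrix has rank 6, and its Smith normal form has invariant factors (1,1,1,1,1,1).

Reading off H_k = ker ∂_k / im ∂_{k+1}:

  H_0: rank C_0 − rank ∂_1 = 6 − 5 = 1, and the invariant factors of ∂_1 are all 1, so H_0 ≅ Z.
  H_1: rank ker ∂_1 − rank ∂_2 = (12 − 5) − 6 = 1, and the invariant factors of ∂_2 are all 1, so H_1 ≅ Z.
  H_2: rank ker ∂_2 − rank ∂_3 = (6 − 6) − 0 = 0, and there is no ∂_3, so H_2 ≅ 0.

H_0 ≅ Z,  H_1 ≅ Z,  H_2 = 0.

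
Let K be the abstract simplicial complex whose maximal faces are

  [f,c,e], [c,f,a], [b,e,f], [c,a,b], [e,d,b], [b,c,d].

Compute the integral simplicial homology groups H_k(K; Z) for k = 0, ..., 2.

Take the total order a < b < c < d < e < f on the vertex set. Then K (dimension 2) consists of the simplices:

  0-simplices (6): a, b, c, d, e, f
  1-simplices (12): ab, ac, af, bc, bd, be, bf, cd, ce, cf, de, ef
  2-simplices (6): abc, acf, bcd, bde, bef, cef

so the chain groups are C_0 ≅ Z^6, C_1 ≅ Z^12, C_2 ≅ Z^6.

Boundary ∂_1: C_1 → C_0 maps an edge to its endpoints' difference, ∂[p,q] = q − p. For instance
  ∂cf = f − c.
The resulting 6×12 matrix has rank 5, and its Smith normal form has invariant factors (1,1,1,1,1).

The boundary map ∂_2: C_2 → C_1 sends each 2-simplex [p,q,r] to [q,r] − [p,r] + [p,q]. For instance
  ∂bde = de − be + bd,
  ∂acf = cf − af + ac.
This gives a 12×6 integer matrix of rank 6; reducing to Smith normal form yields diagonal entries (1,1,1,1,1,1).

Now H_k = ker ∂_k / im ∂_{k+1}, so:

  H_0: rank C_0 − rank ∂_1 = 6 − 5 = 1, and the invariant factors of ∂_1 are all 1, so H_0 ≅ Z.
  H_1: rank ker ∂_1 − rank ∂_2 = (12 − 5) − 6 = 1, and the invariant factors of ∂_2 are all 1, so H_1 ≅ Z.
  H_2: rank ker ∂_2 − rank ∂_3 = (6 − 6) − 0 = 0, and there is no ∂_3, so H_2 ≅ 0.

H_0 = Z,  H_1 = Z,  H_2 = 0.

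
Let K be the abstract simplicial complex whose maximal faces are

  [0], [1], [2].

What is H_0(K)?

H_0 = Z^3.

We work with the vertex ordering 0 < 1 < 2. The simplices of K, each written with vertices in increasing order, are:

  0-simplices (3): [0], [1], [2]

so the chain groups are C_0 ≅ Z^3.

Reading off H_k = ker ∂_k / im ∂_{k+1}:

  H_0: rank C_0 − rank ∂_1 = 3 − 0 = 3, and there is no ∂_1, so H_0 = Z^3.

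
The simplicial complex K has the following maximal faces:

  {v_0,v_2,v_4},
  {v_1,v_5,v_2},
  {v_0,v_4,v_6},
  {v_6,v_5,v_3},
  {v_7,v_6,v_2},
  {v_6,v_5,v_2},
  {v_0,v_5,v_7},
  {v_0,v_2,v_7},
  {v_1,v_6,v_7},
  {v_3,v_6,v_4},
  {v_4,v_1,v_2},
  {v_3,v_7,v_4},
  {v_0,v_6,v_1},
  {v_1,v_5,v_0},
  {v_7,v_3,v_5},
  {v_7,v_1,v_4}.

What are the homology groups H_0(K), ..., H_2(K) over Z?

H_0 = Z,  H_1 = Z^2,  H_2 = Z.

We work with the vertex ordering v_0 < v_1 < v_2 < v_3 < v_4 < v_5 < v_6 < v_7. The simplices of K, each written with vertices in increasing order, are:

  0-simplices (8): [v_0], [v_1], [v_2], [v_3], [v_4], [v_5], [v_6], [v_7]
  1-simplices (24): (24 of them)
  2-simplices (16): (16 of them)

so the chain groups are C_0 ≅ Z^8, C_1 ≅ Z^24, C_2 ≅ Z^16.

∂_1: C_1 → C_0 is given by ∂[p,q] = [q] − [p]. For instance
  ∂[v_3,v_6] = [v_6] − [v_3].
The resulting 8×24 matrix has rank 7, and its Smith normal form has invariant factors (1,1,1,1,1,1,1).

Boundary ∂_2: C_2 → C_1 maps a triangle to the signed sum of its edges. For instance
  ∂[v_0,v_1,v_5] = [v_1,v_5] − [v_0,v_5] + [v_0,v_1],
  ∂[v_1,v_4,v_7] = [v_4,v_7] − [v_1,v_7] + [v_1,v_4].
The 24×16 boundary matrix has rank 15 and Smith normal form diag(1,1,1,1,1,1,1,1,1,1,1,1,1,1,1).

Computing H_k = (kernel of ∂_k) / (image of ∂_{k+1}):

  H_0: rank C_0 − rank ∂_1 = 8 − 7 = 1, and the invariant factors of ∂_1 are all 1, so H_0 = Z.
  H_1: rank ker ∂_1 − rank ∂_2 = (24 − 7) − 15 = 2, and the invariant factors of ∂_2 are all 1, so H_1 = Z^2.
  H_2: rank ker ∂_2 − rank ∂_3 = (16 − 15) − 0 = 1, and there is no ∂_3, so H_2 = Z.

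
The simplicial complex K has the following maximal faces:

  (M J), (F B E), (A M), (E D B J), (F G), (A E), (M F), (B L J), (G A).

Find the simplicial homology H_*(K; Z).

We work with the vertex ordering A < B < D < E < F < G < J < L < M. The simplices of K, each written with vertices in increasing order, are:

  0-simplices (9): A, B, D, E, F, G, J, L, M
  1-simplices (16): AE, AG, AM, BD, BE, BF, BJ, BL, DE, DJ, EF, EJ, FG, FM, JL, JM
  2-simplices (6): BDE, BDJ, BEF, BEJ, BJL, DEJ
  3-simplices (1): BDEJ

Hence C_0 ≅ Z^9, C_1 ≅ Z^16, C_2 ≅ Z^6, C_3 ≅ Z^1.

Boundary ∂_1: C_1 → C_0 is given by ∂[p,q] = [q] − [p].
The resulting 9×16 matrix has rank 8, and its Smith normal form has invariant factors (1,1,1,1,1,1,1,1).

Boundary ∂_2: C_2 → C_1 acts by ∂[p,q,r] = [q,r] − [p,r] + [p,q]. For instance
  ∂BEJ = EJ − BJ + BE,
  ∂BDE = DE − BE + BD.
This gives a 16×6 integer matrix of rank 5; reducing to Smith normal form yields diagonal entries (1,1,1,1,1).

∂_3: C_3 → C_2 sends each 3-simplex σ to the alternating sum Σ_i (−1)^i (σ with its i-th vertex removed). For instance
  ∂BDEJ = DEJ − BEJ + BDJ − BDE.
The 6×1 boundary matrix has rank 1 and Smith normal form diag(1).

Computing H_k = (kernel of ∂_k) / (image of ∂_{k+1}):

  H_0: rank C_0 − rank ∂_1 = 9 − 8 = 1, and the invariant factors of ∂_1 are all 1, so H_0 = Z.
  H_1: rank ker ∂_1 − rank ∂_2 = (16 − 8) − 5 = 3, and the invariant factors of ∂_2 are all 1, so H_1 = Z^3.
  H_2: rank ker ∂_2 − rank ∂_3 = (6 − 5) − 1 = 0, and the invariant factors of ∂_3 are all 1, so H_2 = 0.
  H_3: rank ker ∂_3 − rank ∂_4 = (1 − 1) − 0 = 0, and there is no ∂_4, so H_3 = 0.

H_0 ≅ Z,  H_1 ≅ Z^3,  H_2 = 0,  H_3 = 0.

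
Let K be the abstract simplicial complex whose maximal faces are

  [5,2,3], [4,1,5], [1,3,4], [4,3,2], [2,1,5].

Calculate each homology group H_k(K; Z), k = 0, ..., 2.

H_0 ≅ Z,  H_1 ≅ Z,  H_2 = 0.

Fix the vertex order 1 < 2 < 3 < 4 < 5 and write every simplex with vertices in increasing order. Then dim K = 2 and the simplices of K are:

  0-simplices (5): [1], [2], [3], [4], [5]
  1-simplices (10): [1,2], [1,3], [1,4], [1,5], [2,3], [2,4], [2,5], [3,4], [3,5], [4,5]
  2-simplices (5): [1,2,5], [1,3,4], [1,4,5], [2,3,4], [2,3,5]

so the chain groups are C_0 ≅ Z^5, C_1 ≅ Z^10, C_2 ≅ Z^5.

Boundary ∂_1: C_1 → C_0 is given by ∂[p,q] = [q] − [p]. For instance
  ∂[2,3] = [3] − [2].
As a 5×10 matrix over Z this has rank 4, with invariant factors (1,1,1,1).

The boundary map ∂_2: C_2 → C_1 acts by ∂[p,q,r] = [q,r] − [p,r] + [p,q]. For instance
  ∂[2,3,4] = [3,4] − [2,4] + [2,3],
  ∂[1,4,5] = [4,5] − [1,5] + [1,4].
The resulting 10×5 matrix has rank 5, and its Smith normal form has invariant factors (1,1,1,1,1).

From H_k ≅ ker(∂_k) / im(∂_{k+1}) we obtain:

  H_0: rank C_0 − rank ∂_1 = 5 − 4 = 1, and the invariant factors of ∂_1 are all 1, so H_0 = Z.
  H_1: rank ker ∂_1 − rank ∂_2 = (10 − 4) − 5 = 1, and the invariant factors of ∂_2 are all 1, so H_1 = Z.
  H_2: rank ker ∂_2 − rank ∂_3 = (5 − 5) − 0 = 0, and there is no ∂_3, so H_2 = 0.

As a check, the Euler characteristic is 5 − 10 + 5 = 0, which agrees with 1 − 1 + 0 = 0.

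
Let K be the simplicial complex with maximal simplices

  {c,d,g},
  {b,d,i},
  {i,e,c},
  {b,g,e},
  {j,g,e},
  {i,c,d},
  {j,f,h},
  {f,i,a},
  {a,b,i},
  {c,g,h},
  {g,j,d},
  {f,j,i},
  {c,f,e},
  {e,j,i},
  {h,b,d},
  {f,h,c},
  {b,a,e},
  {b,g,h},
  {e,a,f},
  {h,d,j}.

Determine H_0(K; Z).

Take the total order a < b < c < d < e < f < g < h < i < j on the vertex set. Then K (dimension 2) consists of the simplices:

  0-simplices (10): a, b, c, d, e, f, g, h, i, j
  1-simplices (30): ab, ae, af, ai, bd, be, bg, bh, bi, cd, ce, cf, cg, ch, ci, dg, dh, di, dj, ef, eg, ei, ej, fh, fi, fj, gh, gj, hj, ij
  2-simplices (20): abe, abi, aef, afi, bdh, bdi, beg, bgh, cdg, cdi, cef, cei, cfh, cgh, dgj, dhj, egj, eij, fhj, fij

giving chain groups C_0 ≅ Z^10, C_1 ≅ Z^30, C_2 ≅ Z^20.

∂_1: C_1 → C_0 maps an edge to its endpoints' difference, ∂[p,q] = q − p.
The resulting 10×30 matrix has rank 9, and its Smith normal form has invariant factors (1,1,1,1,1,1,1,1,1).

Boundary ∂_2: C_2 → C_1 acts by ∂[p,q,r] = [q,r] − [p,r] + [p,q]. For instance
  ∂bgh = gh − bh + bg,
  ∂aef = ef − af + ae.
As a 30×20 matrix over Z this has rank 20, with invariant factors (1,1,1,1,1,1,1,1,1,1,1,1,1,1,1,1,1,1,1,2).

Reading off H_k = ker ∂_k / im ∂_{k+1}:

  H_0: rank C_0 − rank ∂_1 = 10 − 9 = 1, and the invariant factors of ∂_1 are all 1, so H_0 ≅ Z.

H_0 = Z.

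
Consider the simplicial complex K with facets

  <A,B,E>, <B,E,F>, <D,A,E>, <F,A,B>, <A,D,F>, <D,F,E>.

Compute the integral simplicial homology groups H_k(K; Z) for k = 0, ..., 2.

H_0 = Z,  H_1 = 0,  H_2 = Z.

Take the total order A < B < D < E < F on the vertex set. Then K (dimension 2) consists of the simplices:

  0-simplices (5): A, B, D, E, F
  1-simplices (9): AB, AD, AE, AF, BE, BF, DE, DF, EF
  2-simplices (6): ABE, ABF, ADE, ADF, BEF, DEF

giving chain groups C_0 ≅ Z^5, C_1 ≅ Z^9, C_2 ≅ Z^6.

∂_1: C_1 → C_0 is given by ∂[p,q] = [q] − [p]. For instance
  ∂AE = E − A.
The 5×9 boundary matrix has rank 4 and Smith normal form diag(1,1,1,1).

∂_2: C_2 → C_1 acts by ∂[p,q,r] = [q,r] − [p,r] + [p,q]. For instance
  ∂ABF = BF − AF + AB,
  ∂DEF = EF − DF + DE.
The resulting 9×6 matrix has rank 5, and its Smith normal form has invariant factors (1,1,1,1,1).

From H_k ≅ ker(∂_k) / im(∂_{k+1}) we obtain:

  H_0: rank C_0 − rank ∂_1 = 5 − 4 = 1, and the invariant factors of ∂_1 are all 1, so H_0 ≅ Z.
  H_1: rank ker ∂_1 − rank ∂_2 = (9 − 4) − 5 = 0, and the invariant factors of ∂_2 are all 1, so H_1 ≅ 0.
  H_2: rank ker ∂_2 − rank ∂_3 = (6 − 5) − 0 = 1, and there is no ∂_3, so H_2 ≅ Z.

As a check, the Euler characteristic is 5 − 9 + 6 = 2, which agrees with 1 − 0 + 1 = 2.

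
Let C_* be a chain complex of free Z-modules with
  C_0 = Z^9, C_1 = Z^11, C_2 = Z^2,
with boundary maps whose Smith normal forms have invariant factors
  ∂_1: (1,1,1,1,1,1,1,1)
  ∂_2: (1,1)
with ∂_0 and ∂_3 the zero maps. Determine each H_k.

H_0 = Z,  H_1 = Z,  H_2 = 0.

H_0: b_0 = 9 − 0 − 8 = 1; torsion from ∂_1 factors > 1: none. So H_0 = Z.
H_1: b_1 = 11 − 8 − 2 = 1; torsion from ∂_2 factors > 1: none. So H_1 = Z.
H_2: b_2 = 2 − 2 − 0 = 0; torsion from ∂_3 factors > 1: none. So H_2 = 0.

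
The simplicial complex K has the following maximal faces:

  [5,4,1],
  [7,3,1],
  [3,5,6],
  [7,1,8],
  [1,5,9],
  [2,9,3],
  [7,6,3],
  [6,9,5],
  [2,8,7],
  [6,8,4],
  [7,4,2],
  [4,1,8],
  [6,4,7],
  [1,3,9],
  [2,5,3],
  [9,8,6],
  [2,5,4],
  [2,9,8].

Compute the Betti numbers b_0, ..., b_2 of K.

We work with the vertex ordering 1 < 2 < 3 < 4 < 5 < 6 < 7 < 8 < 9. The simplices of K, each written with vertices in increasing order, are:

  0-simplices (9): [1], [2], [3], [4], [5], [6], [7], [8], [9]
  1-simplices (27): (27 of them)
  2-simplices (18): [1,3,7], [1,3,9], [1,4,5], [1,4,8], [1,5,9], [1,7,8], [2,3,5], [2,3,9], [2,4,5], [2,4,7], [2,7,8], [2,8,9], [3,5,6], [3,6,7], [4,6,7], [4,6,8], [5,6,9], [6,8,9]

Hence C_0 ≅ Z^9, C_1 ≅ Z^27, C_2 ≅ Z^18.

The boundary map ∂_1: C_1 → C_0 sends each edge [p,q] (with p < q) to q − p. For instance
  ∂[2,3] = [3] − [2].
The 9×27 boundary matrix has rank 8 and Smith normal form diag(1,1,1,1,1,1,1,1).

The boundary map ∂_2: C_2 → C_1 sends each 2-simplex [p,q,r] to [q,r] − [p,r] + [p,q]. For instance
  ∂[1,4,8] = [4,8] − [1,8] + [1,4],
  ∂[2,4,5] = [4,5] − [2,5] + [2,4].
The 27×18 boundary matrix has rank 18 and Smith normal form diag(1,1,1,1,1,1,1,1,1,1,1,1,1,1,1,1,1,2).

Now H_k = ker ∂_k / im ∂_{k+1}, so:

  H_0: rank C_0 − rank ∂_1 = 9 − 8 = 1, and the invariant factors of ∂_1 are all 1, so H_0 = Z.
  H_1: rank ker ∂_1 − rank ∂_2 = (27 − 8) − 18 = 1, and ∂_2 has invariant factor 2 > 1, so H_1 = Z ⊕ Z/2.
  H_2: rank ker ∂_2 − rank ∂_3 = (18 − 18) − 0 = 0, and there is no ∂_3, so H_2 = 0.

As a check, the Euler characteristic is 9 − 27 + 18 = 0, which agrees with 1 − 1 + 0 = 0.

Hence the Betti numbers are b_0 = 1, b_1 = 1, b_2 = 0.

b_0 = 1, b_1 = 1, b_2 = 0.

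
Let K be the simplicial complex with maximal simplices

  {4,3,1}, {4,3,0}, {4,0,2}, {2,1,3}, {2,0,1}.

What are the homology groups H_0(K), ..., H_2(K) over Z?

H_0 = Z,  H_1 = Z,  H_2 = 0.

K has 5 vertices, 10 edges, 5 triangles.
rank ∂_0 = 0, rank ∂_1 = 4 ⇒ b_0 = 5 − 0 − 4 = 1; all invariant factors of ∂_1 are 1 so no torsion. So H_0 = Z.
rank ∂_1 = 4, rank ∂_2 = 5 ⇒ b_1 = 10 − 4 − 5 = 1; all invariant factors of ∂_2 are 1 so no torsion. So H_1 = Z.
rank ∂_2 = 5, rank ∂_3 = 0 ⇒ b_2 = 5 − 5 − 0 = 0. So H_2 = 0.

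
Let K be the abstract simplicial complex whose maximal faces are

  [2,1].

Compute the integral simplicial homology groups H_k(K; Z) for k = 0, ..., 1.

K has 2 vertices, 1 edge.
rank ∂_0 = 0, rank ∂_1 = 1 ⇒ b_0 = 2 − 0 − 1 = 1; all invariant factors of ∂_1 are 1 so no torsion. So H_0 = Z.
rank ∂_1 = 1, rank ∂_2 = 0 ⇒ b_1 = 1 − 1 − 0 = 0. So H_1 = 0.

H_0 = Z,  H_1 = 0.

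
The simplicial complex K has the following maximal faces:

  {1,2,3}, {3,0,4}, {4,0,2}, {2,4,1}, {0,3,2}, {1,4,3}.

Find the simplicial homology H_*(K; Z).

H_0 ≅ Z,  H_1 = 0,  H_2 ≅ Z.

Take the total order 0 < 1 < 2 < 3 < 4 on the vertex set. Then K (dimension 2) consists of the simplices:

  0-simplices (5): [0], [1], [2], [3], [4]
  1-simplices (9): [0,2], [0,3], [0,4], [1,2], [1,3], [1,4], [2,3], [2,4], [3,4]
  2-simplices (6): [0,2,3], [0,2,4], [0,3,4], [1,2,3], [1,2,4], [1,3,4]

so the chain groups are C_0 ≅ Z^5, C_1 ≅ Z^9, C_2 ≅ Z^6.

Boundary ∂_1: C_1 → C_0 sends each edge [p,q] (with p < q) to q − p. For instance
  ∂[1,3] = [3] − [1].
The 5×9 boundary matrix has rank 4 and Smith normal form diag(1,1,1,1).

The boundary map ∂_2: C_2 → C_1 sends each 2-simplex [p,q,r] to [q,r] − [p,r] + [p,q]. For instance
  ∂[0,3,4] = [3,4] − [0,4] + [0,3],
  ∂[1,3,4] = [3,4] − [1,4] + [1,3].
The resulting 9×6 matrix has rank 5, and its Smith normal form has invariant factors (1,1,1,1,1).

Now H_k = ker ∂_k / im ∂_{k+1}, so:

  H_0: rank C_0 − rank ∂_1 = 5 − 4 = 1, and the invariant factors of ∂_1 are all 1, so H_0 ≅ Z.
  H_1: rank ker ∂_1 − rank ∂_2 = (9 − 4) − 5 = 0, and the invariant factors of ∂_2 are all 1, so H_1 ≅ 0.
  H_2: rank ker ∂_2 − rank ∂_3 = (6 − 5) − 0 = 1, and there is no ∂_3, so H_2 ≅ Z.

(K is a triangulation of the 2-sphere S^2.)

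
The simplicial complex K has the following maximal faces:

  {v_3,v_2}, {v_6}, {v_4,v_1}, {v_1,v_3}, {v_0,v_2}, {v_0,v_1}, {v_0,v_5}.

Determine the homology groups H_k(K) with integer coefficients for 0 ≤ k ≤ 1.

We work with the vertex ordering v_0 < v_1 < v_2 < v_3 < v_4 < v_5 < v_6. The simplices of K, each written with vertices in increasing order, are:

  0-simplices (7): [v_0], [v_1], [v_2], [v_3], [v_4], [v_5], [v_6]
  1-simplices (6): [v_0,v_1], [v_0,v_2], [v_0,v_5], [v_1,v_3], [v_1,v_4], [v_2,v_3]

Hence C_0 ≅ Z^7, C_1 ≅ Z^6.

Boundary ∂_1: C_1 → C_0 sends each edge [p,q] (with p < q) to q − p. For instance
  ∂[v_1,v_3] = [v_3] − [v_1].
This gives a 7×6 integer matrix of rank 5; reducing to Smith normal form yields diagonal entries (1,1,1,1,1).

Computing H_k = (kernel of ∂_k) / (image of ∂_{k+1}):

  H_0: rank C_0 − rank ∂_1 = 7 − 5 = 2, and the invariant factors of ∂_1 are all 1, so H_0 ≅ Z^2.
  H_1: rank ker ∂_1 − rank ∂_2 = (6 − 5) − 0 = 1, and there is no ∂_2, so H_1 ≅ Z.

H_0 ≅ Z^2,  H_1 ≅ Z.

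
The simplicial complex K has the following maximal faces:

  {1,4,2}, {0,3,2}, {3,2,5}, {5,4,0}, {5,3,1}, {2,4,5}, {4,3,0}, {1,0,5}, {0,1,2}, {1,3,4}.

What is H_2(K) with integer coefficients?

H_2 = 0.

Fix the vertex order 0 < 1 < 2 < 3 < 4 < 5 and write every simplex with vertices in increasing order. Then dim K = 2 and the simplices of K are:

  0-simplices (6): [0], [1], [2], [3], [4], [5]
  1-simplices (15): [0,1], [0,2], [0,3], [0,4], [0,5], [1,2], [1,3], [1,4], [1,5], [2,3], [2,4], [2,5], [3,4], [3,5], [4,5]
  2-simplices (10): [0,1,2], [0,1,5], [0,2,3], [0,3,4], [0,4,5], [1,2,4], [1,3,4], [1,3,5], [2,3,5], [2,4,5]

so the chain groups are C_0 ≅ Z^6, C_1 ≅ Z^15, C_2 ≅ Z^10.

Boundary ∂_1: C_1 → C_0 sends each edge [p,q] (with p < q) to q − p. For instance
  ∂[3,5] = [5] − [3].
As a 6×15 matrix over Z this has rank 5, with invariant factors (1,1,1,1,1).

∂_2: C_2 → C_1 acts by ∂[p,q,r] = [q,r] − [p,r] + [p,q]. For instance
  ∂[0,4,5] = [4,5] − [0,5] + [0,4],
  ∂[1,2,4] = [2,4] − [1,4] + [1,2].
The resulting 15×10 matrix has rank 10, and its Smith normal form has invariant factors (1,1,1,1,1,1,1,1,1,2).

Reading off H_k = ker ∂_k / im ∂_{k+1}:

  H_2: rank ker ∂_2 − rank ∂_3 = (10 − 10) − 0 = 0, and there is no ∂_3, so H_2 ≅ 0.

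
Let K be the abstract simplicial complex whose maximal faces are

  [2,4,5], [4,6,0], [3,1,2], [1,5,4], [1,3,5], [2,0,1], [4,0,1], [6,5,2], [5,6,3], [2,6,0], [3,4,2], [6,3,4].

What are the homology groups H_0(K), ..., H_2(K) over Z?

H_0 ≅ Z,  H_1 ≅ Z/2,  H_2 = 0.

Order the vertices as 0 < 1 < 2 < 3 < 4 < 5 < 6. Listing each simplex with vertices in this order, K has dimension 2 with simplices:

  0-simplices (7): [0], [1], [2], [3], [4], [5], [6]
  1-simplices (18): [0,1], [0,2], [0,4], [0,6], [1,2], [1,3], [1,4], [1,5], [2,3], [2,4], [2,5], [2,6], [3,4], [3,5], [3,6], [4,5], [4,6], [5,6]
  2-simplices (12): [0,1,2], [0,1,4], [0,2,6], [0,4,6], [1,2,3], [1,3,5], [1,4,5], [2,3,4], [2,4,5], [2,5,6], [3,4,6], [3,5,6]

Hence C_0 ≅ Z^7, C_1 ≅ Z^18, C_2 ≅ Z^12.

∂_1: C_1 → C_0 is given by ∂[p,q] = [q] − [p]. For instance
  ∂[0,4] = [4] − [0].
This gives a 7×18 integer matrix of rank 6; reducing to Smith normal form yields diagonal entries (1,1,1,1,1,1).

∂_2: C_2 → C_1 maps a triangle to the signed sum of its edges. For instance
  ∂[1,2,3] = [2,3] − [1,3] + [1,2],
  ∂[0,1,4] = [1,4] − [0,4] + [0,1].
As a 18×12 matrix over Z this has rank 12, with invariant factors (1,1,1,1,1,1,1,1,1,1,1,2).

Now H_k = ker ∂_k / im ∂_{k+1}, so:

  H_0: rank C_0 − rank ∂_1 = 7 − 6 = 1, and the invariant factors of ∂_1 are all 1, so H_0 = Z.
  H_1: rank ker ∂_1 − rank ∂_2 = (18 − 6) − 12 = 0, and ∂_2 has invariant factor 2 > 1, so H_1 = Z/2.
  H_2: rank ker ∂_2 − rank ∂_3 = (12 − 12) − 0 = 0, and there is no ∂_3, so H_2 = 0.

As a check, the Euler characteristic is 7 − 18 + 12 = 1, which agrees with 1 − 0 + 0 = 1.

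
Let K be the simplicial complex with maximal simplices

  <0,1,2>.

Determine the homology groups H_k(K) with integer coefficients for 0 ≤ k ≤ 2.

Order the vertices as 0 < 1 < 2. Listing each simplex with vertices in this order, K has dimension 2 with simplices:

  0-simplices (3): [0], [1], [2]
  1-simplices (3): [0,1], [0,2], [1,2]
  2-simplices (1): [0,1,2]

Hence C_0 ≅ Z^3, C_1 ≅ Z^3, C_2 ≅ Z^1.

Boundary ∂_1: C_1 → C_0 sends each edge [p,q] (with p < q) to q − p. For instance
  ∂[0,1] = [1] − [0].
The resulting 3×3 matrix has rank 2, and its Smith normal form has invariant factors (1,1).

The boundary map ∂_2: C_2 → C_1 acts by ∂[p,q,r] = [q,r] − [p,r] + [p,q]. For instance
  ∂[0,1,2] = [1,2] − [0,2] + [0,1].
This gives a 3×1 integer matrix of rank 1; reducing to Smith normal form yields diagonal entries (1).

Now H_k = ker ∂_k / im ∂_{k+1}, so:

  H_0: rank C_0 − rank ∂_1 = 3 − 2 = 1, and the invariant factors of ∂_1 are all 1, so H_0 = Z.
  H_1: rank ker ∂_1 − rank ∂_2 = (3 − 2) − 1 = 0, and the invariant factors of ∂_2 are all 1, so H_1 = 0.
  H_2: rank ker ∂_2 − rank ∂_3 = (1 − 1) − 0 = 0, and there is no ∂_3, so H_2 = 0.

H_0 ≅ Z,  H_1 = 0,  H_2 = 0.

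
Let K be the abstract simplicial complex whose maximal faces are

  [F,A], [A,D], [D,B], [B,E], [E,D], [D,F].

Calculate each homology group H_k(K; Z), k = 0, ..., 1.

Take the total order A < B < D < E < F on the vertex set. Then K (dimension 1) consists of the simplices:

  0-simplices (5): A, B, D, E, F
  1-simplices (6): AD, AF, BD, BE, DE, DF

so the chain groups are C_0 ≅ Z^5, C_1 ≅ Z^6.

Boundary ∂_1: C_1 → C_0 maps an edge to its endpoints' difference, ∂[p,q] = q − p.
The resulting 5×6 matrix has rank 4, and its Smith normal form has invariant factors (1,1,1,1).

From H_k ≅ ker(∂_k) / im(∂_{k+1}) we obtain:

  H_0: rank C_0 − rank ∂_1 = 5 − 4 = 1, and the invariant factors of ∂_1 are all 1, so H_0 ≅ Z.
  H_1: rank ker ∂_1 − rank ∂_2 = (6 − 4) − 0 = 2, and there is no ∂_2, so H_1 ≅ Z^2.

(K is a triangulation of a wedge of 2 circles.)

H_0 ≅ Z,  H_1 ≅ Z^2.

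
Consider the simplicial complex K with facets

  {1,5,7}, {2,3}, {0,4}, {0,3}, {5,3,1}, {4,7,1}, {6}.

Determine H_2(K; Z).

H_2 ≅ 0.

Take the total order 0 < 1 < 2 < 3 < 4 < 5 < 6 < 7 on the vertex set. Then K (dimension 2) consists of the simplices:

  0-simplices (8): [0], [1], [2], [3], [4], [5], [6], [7]
  1-simplices (10): [0,3], [0,4], [1,3], [1,4], [1,5], [1,7], [2,3], [3,5], [4,7], [5,7]
  2-simplices (3): [1,3,5], [1,4,7], [1,5,7]

Hence C_0 ≅ Z^8, C_1 ≅ Z^10, C_2 ≅ Z^3.

The boundary map ∂_1: C_1 → C_0 sends each edge [p,q] (with p < q) to q − p. For instance
  ∂[1,3] = [3] − [1].
As a 8×10 matrix over Z this has rank 6, with invariant factors (1,1,1,1,1,1).

Boundary ∂_2: C_2 → C_1 sends each 2-simplex [p,q,r] to [q,r] − [p,r] + [p,q]. For instance
  ∂[1,5,7] = [5,7] − [1,7] + [1,5],
  ∂[1,3,5] = [3,5] − [1,5] + [1,3].
This gives a 10×3 integer matrix of rank 3; reducing to Smith normal form yields diagonal entries (1,1,1).

Computing H_k = (kernel of ∂_k) / (image of ∂_{k+1}):

  H_2: rank ker ∂_2 − rank ∂_3 = (3 − 3) − 0 = 0, and there is no ∂_3, so H_2 = 0.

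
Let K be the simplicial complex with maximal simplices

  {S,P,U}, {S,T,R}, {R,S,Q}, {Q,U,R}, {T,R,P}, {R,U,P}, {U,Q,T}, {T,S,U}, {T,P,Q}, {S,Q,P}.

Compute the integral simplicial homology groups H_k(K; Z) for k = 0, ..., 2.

H_0 ≅ Z,  H_1 ≅ Z/2,  H_2 = 0.

Take the total order P < Q < R < S < T < U on the vertex set. Then K (dimension 2) consists of the simplices:

  0-simplices (6): P, Q, R, S, T, U
  1-simplices (15): PQ, PR, PS, PT, PU, QR, QS, QT, QU, RS, RT, RU, ST, SU, TU
  2-simplices (10): PQS, PQT, PRT, PRU, PSU, QRS, QRU, QTU, RST, STU

giving chain groups C_0 ≅ Z^6, C_1 ≅ Z^15, C_2 ≅ Z^10.

∂_1: C_1 → C_0 maps an edge to its endpoints' difference, ∂[p,q] = q − p. For instance
  ∂PU = U − P.
The resulting 6×15 matrix has rank 5, and its Smith normal form has invariant factors (1,1,1,1,1).

Boundary ∂_2: C_2 → C_1 maps a triangle to the signed sum of its edges. For instance
  ∂PSU = SU − PU + PS,
  ∂PQS = QS − PS + PQ.
This gives a 15×10 integer matrix of rank 10; reducing to Smith normal form yields diagonal entries (1,1,1,1,1,1,1,1,1,2).

Reading off H_k = ker ∂_k / im ∂_{k+1}:

  H_0: rank C_0 − rank ∂_1 = 6 − 5 = 1, and the invariant factors of ∂_1 are all 1, so H_0 = Z.
  H_1: rank ker ∂_1 − rank ∂_2 = (15 − 5) − 10 = 0, and ∂_2 has invariant factor 2 > 1, so H_1 = Z/2.
  H_2: rank ker ∂_2 − rank ∂_3 = (10 − 10) − 0 = 0, and there is no ∂_3, so H_2 = 0.

(K is a triangulation of the real projective plane RP^2.)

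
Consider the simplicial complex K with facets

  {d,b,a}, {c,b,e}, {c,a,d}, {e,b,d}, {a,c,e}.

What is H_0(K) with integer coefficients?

H_0 = Z.

Order the vertices as a < b < c < d < e. Listing each simplex with vertices in this order, K has dimension 2 with simplices:

  0-simplices (5): a, b, c, d, e
  1-simplices (10): ab, ac, ad, ae, bc, bd, be, cd, ce, de
  2-simplices (5): abd, acd, ace, bce, bde

giving chain groups C_0 ≅ Z^5, C_1 ≅ Z^10, C_2 ≅ Z^5.

Boundary ∂_1: C_1 → C_0 sends each edge [p,q] (with p < q) to q − p. For instance
  ∂be = e − b.
The resulting 5×10 matrix has rank 4, and its Smith normal form has invariant factors (1,1,1,1).

Boundary ∂_2: C_2 → C_1 sends each 2-simplex [p,q,r] to [q,r] − [p,r] + [p,q]. For instance
  ∂abd = bd − ad + ab,
  ∂acd = cd − ad + ac.
This gives a 10×5 integer matrix of rank 5; reducing to Smith normal form yields diagonal entries (1,1,1,1,1).

Reading off H_k = ker ∂_k / im ∂_{k+1}:

  H_0: rank C_0 − rank ∂_1 = 5 − 4 = 1, and the invariant factors of ∂_1 are all 1, so H_0 = Z.

(K is a triangulation of the Möbius band.)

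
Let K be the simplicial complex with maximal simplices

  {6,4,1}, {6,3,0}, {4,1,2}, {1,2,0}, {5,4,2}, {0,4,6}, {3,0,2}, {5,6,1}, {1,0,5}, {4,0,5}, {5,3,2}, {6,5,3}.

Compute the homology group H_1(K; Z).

H_1 = Z/2.

We work with the vertex ordering 0 < 1 < 2 < 3 < 4 < 5 < 6. The simplices of K, each written with vertices in increasing order, are:

  0-simplices (7): [0], [1], [2], [3], [4], [5], [6]
  1-simplices (18): [0,1], [0,2], [0,3], [0,4], [0,5], [0,6], [1,2], [1,4], [1,5], [1,6], [2,3], [2,4], [2,5], [3,5], [3,6], [4,5], [4,6], [5,6]
  2-simplices (12): [0,1,2], [0,1,5], [0,2,3], [0,3,6], [0,4,5], [0,4,6], [1,2,4], [1,4,6], [1,5,6], [2,3,5], [2,4,5], [3,5,6]

giving chain groups C_0 ≅ Z^7, C_1 ≅ Z^18, C_2 ≅ Z^12.

Boundary ∂_1: C_1 → C_0 is given by ∂[p,q] = [q] − [p]. For instance
  ∂[0,6] = [6] − [0].
This gives a 7×18 integer matrix of rank 6; reducing to Smith normal form yields diagonal entries (1,1,1,1,1,1).

Boundary ∂_2: C_2 → C_1 sends each 2-simplex [p,q,r] to [q,r] − [p,r] + [p,q]. For instance
  ∂[0,1,5] = [1,5] − [0,5] + [0,1],
  ∂[1,5,6] = [5,6] − [1,6] + [1,5].
This gives a 18×12 integer matrix of rank 12; reducing to Smith normal form yields diagonal entries (1,1,1,1,1,1,1,1,1,1,1,2).

Now H_k = ker ∂_k / im ∂_{k+1}, so:

  H_1: rank ker ∂_1 − rank ∂_2 = (18 − 6) − 12 = 0, and ∂_2 has invariant factor 2 > 1, so H_1 ≅ Z/2.

(K is a triangulation of the real projective plane RP^2.)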